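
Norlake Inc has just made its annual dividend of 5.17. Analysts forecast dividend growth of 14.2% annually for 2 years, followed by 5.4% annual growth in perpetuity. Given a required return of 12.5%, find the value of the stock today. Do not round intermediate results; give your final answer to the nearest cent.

D_1 = 5.90414
D_2 = 6.74253
Terminal value at year 2: TV = D_2×(1+g_2)/(r−g_2) = 7.10662/0.071 = 100.09330
P_0 = D_1/(1+r)^1 + D_2/(1+r)^2 + TV/(1+r)^2
    = 5.24812 + 5.32743 + 79.08607 = 89.66162

89.66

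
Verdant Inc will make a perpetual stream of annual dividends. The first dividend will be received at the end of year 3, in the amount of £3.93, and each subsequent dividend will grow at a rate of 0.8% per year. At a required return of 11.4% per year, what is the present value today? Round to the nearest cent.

Value at end of year 2: C₁ / (r − g) = £3.93 / (0.114 − 0.008) = £37.0755
Discount to today: PV = £37.0755 / (1 + 0.114)^2 = £37.0755 / 1.240996 = £29.88

£29.88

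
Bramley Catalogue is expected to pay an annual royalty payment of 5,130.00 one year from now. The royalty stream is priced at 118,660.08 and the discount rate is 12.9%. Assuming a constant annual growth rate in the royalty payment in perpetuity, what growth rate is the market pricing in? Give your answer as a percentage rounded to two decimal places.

P = D₁/(r−g) ⇒ g = r − D₁/P = 0.129 − 5,130.00/118,660.08 = 0.085767

8.58%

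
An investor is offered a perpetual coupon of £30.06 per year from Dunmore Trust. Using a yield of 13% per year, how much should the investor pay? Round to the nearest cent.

Level perpetuity: PV = C / r = £30.06 / 0.13 = £231.23

£231.23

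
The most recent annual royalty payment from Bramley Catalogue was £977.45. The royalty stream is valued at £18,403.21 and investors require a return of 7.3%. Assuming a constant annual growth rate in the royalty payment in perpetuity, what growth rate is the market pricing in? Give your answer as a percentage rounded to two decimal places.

1.89%

P = D₀(1+g)/(r−g) ⇒ P(r−g) = D₀(1+g) ⇒ g(P+D₀) = P·r − D₀
g = (P·r − D₀)/(P + D₀) = (£18,403.21×0.073 − £977.45) / (£18,403.21 + £977.45) = 0.018884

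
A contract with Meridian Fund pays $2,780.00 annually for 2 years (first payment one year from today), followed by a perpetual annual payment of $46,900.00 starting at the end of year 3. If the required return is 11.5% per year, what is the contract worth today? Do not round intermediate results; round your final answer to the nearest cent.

PV of 2-year annuity: $2,780.00 × [1 − (1+0.115)^−2] / 0.115 = 4729.39331
Perpetuity value at year 2: $46,900.00 / 0.115 = 407826.08696
PV of perpetuity: 407826.08696 / (1+0.115)^2 = 328038.84008
Total PV = 4729.39331 + 328038.84008 = 332768.23339

$332768.23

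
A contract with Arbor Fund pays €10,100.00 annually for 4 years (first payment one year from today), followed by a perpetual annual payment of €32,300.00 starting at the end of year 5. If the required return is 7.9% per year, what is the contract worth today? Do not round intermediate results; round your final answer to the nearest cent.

€335167.58

PV of 4-year annuity: €10,100.00 × [1 − (1+0.079)^−4] / 0.079 = 33527.07798
Perpetuity value at year 4: €32,300.00 / 0.079 = 408860.75949
PV of perpetuity: 408860.75949 / (1+0.079)^4 = 301640.50021
Total PV = 33527.07798 + 301640.50021 = 335167.57819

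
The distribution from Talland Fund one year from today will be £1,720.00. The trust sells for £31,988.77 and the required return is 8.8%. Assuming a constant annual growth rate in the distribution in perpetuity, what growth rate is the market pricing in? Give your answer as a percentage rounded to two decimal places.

P = D₁/(r−g) ⇒ g = r − D₁/P = 0.088 − £1,720.00/£31,988.77 = 0.034231

3.42%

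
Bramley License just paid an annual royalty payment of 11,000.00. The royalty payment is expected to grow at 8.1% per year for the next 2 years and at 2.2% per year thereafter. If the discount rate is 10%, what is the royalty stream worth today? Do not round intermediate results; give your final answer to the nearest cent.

160625.51

D_1 = 11891.00000
D_2 = 12854.17100
Terminal value at year 2: TV = D_2×(1+g_2)/(r−g_2) = 13136.96276/0.078 = 168422.59951
P_0 = D_1/(1+r)^1 + D_2/(1+r)^2 + TV/(1+r)^2
    = 10810.00000 + 10623.28182 + 139192.23100 = 160625.51282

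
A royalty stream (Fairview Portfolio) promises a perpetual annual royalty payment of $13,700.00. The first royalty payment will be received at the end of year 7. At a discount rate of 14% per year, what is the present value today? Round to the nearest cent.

$44582.40

Value at end of year 6: C / r = $13,700.00 / 0.14 = $97,857.1429
Discount to today: PV = $97,857.1429 / (1 + 0.14)^6 = $97,857.1429 / 2.194973 = $44,582.40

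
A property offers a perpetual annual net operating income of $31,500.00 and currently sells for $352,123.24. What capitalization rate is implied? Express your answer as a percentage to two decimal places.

8.95%

P = C/r ⇒ r = C/P = $31,500.00/$352,123.24 = 0.089457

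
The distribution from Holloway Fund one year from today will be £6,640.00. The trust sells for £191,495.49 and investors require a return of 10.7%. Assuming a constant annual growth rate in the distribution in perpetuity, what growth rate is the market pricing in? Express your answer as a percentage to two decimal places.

7.23%

P = D₁/(r−g) ⇒ g = r − D₁/P = 0.107 − £6,640.00/£191,495.49 = 0.072326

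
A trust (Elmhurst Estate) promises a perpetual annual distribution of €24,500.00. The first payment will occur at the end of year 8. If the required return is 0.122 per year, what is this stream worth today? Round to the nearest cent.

Value at end of year 7: C / r = €24,500.00 / 0.122 = €200,819.6721
Discount to today: PV = €200,819.6721 / (1 + 0.122)^7 = €200,819.6721 / 2.238463 = €89,713.18

€89713.18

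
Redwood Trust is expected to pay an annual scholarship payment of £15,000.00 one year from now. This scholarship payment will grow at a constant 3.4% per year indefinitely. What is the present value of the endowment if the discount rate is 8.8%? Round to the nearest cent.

£277777.78

Growing perpetuity: P = D₁ / (r − g) = £15,000.0000 / (0.088 − 0.034) = £277,777.78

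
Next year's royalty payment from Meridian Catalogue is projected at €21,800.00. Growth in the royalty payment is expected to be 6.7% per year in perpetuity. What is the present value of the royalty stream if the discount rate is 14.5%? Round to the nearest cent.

Growing perpetuity: P = D₁ / (r − g) = €21,800.0000 / (0.145 − 0.067) = €279,487.18

€279487.18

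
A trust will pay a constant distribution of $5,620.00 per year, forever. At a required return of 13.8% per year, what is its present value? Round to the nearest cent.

Level perpetuity: PV = C / r = $5,620.00 / 0.138 = $40,724.64

$40724.64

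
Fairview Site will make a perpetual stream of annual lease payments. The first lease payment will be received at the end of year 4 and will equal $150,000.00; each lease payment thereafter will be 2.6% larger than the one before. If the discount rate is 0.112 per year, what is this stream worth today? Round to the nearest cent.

$1268464.88

Value at end of year 3: C₁ / (r − g) = $150,000.00 / (0.112 − 0.026) = $1,744,186.0465
Discount to today: PV = $1,744,186.0465 / (1 + 0.112)^3 = $1,744,186.0465 / 1.375037 = $1,268,464.88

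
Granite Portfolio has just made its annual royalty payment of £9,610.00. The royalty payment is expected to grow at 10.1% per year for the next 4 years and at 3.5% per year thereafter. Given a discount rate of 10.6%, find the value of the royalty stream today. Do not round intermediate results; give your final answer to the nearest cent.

D_1 = 10580.61000
D_2 = 11649.25161
D_3 = 12825.82602
D_4 = 14121.23445
Terminal value at year 4: TV = D_4×(1+g_2)/(r−g_2) = 14615.47766/0.071 = 205851.79798
P_0 = D_1/(1+r)^1 + D_2/(1+r)^2 + D_3/(1+r)^3 + D_4/(1+r)^4 + TV/(1+r)^4
    = 9566.55515 + 9523.30671 + 9480.25379 + 9437.39550 + 137573.30058 = 175580.81174

£175580.81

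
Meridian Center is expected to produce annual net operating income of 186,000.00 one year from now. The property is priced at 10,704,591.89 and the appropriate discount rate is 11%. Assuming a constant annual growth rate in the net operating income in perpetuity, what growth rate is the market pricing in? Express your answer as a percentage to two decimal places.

9.26%

P = D₁/(r−g) ⇒ g = r − D₁/P = 0.11 − 186,000.00/10,704,591.89 = 0.092624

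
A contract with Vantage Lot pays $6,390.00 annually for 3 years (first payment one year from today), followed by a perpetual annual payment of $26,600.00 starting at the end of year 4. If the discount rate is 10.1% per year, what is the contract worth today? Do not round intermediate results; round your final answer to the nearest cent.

$213195.41

PV of 3-year annuity: $6,390.00 × [1 − (1+0.101)^−3] / 0.101 = 15863.04970
Perpetuity value at year 3: $26,600.00 / 0.101 = 263366.33663
PV of perpetuity: 263366.33663 / (1+0.101)^3 = 197332.35821
Total PV = 15863.04970 + 197332.35821 = 213195.40792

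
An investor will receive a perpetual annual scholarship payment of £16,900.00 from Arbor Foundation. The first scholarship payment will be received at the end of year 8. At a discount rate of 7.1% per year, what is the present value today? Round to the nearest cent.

£147265.85

Value at end of year 7: C / r = £16,900.00 / 0.071 = £238,028.1690
Discount to today: PV = £238,028.1690 / (1 + 0.071)^7 = £238,028.1690 / 1.616316 = £147,265.85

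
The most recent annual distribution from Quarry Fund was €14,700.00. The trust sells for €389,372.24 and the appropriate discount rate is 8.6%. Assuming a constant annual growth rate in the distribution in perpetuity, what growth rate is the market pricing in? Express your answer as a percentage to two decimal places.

P = D₀(1+g)/(r−g) ⇒ P(r−g) = D₀(1+g) ⇒ g(P+D₀) = P·r − D₀
g = (P·r − D₀)/(P + D₀) = (€389,372.24×0.086 − €14,700.00) / (€389,372.24 + €14,700.00) = 0.046492

4.65%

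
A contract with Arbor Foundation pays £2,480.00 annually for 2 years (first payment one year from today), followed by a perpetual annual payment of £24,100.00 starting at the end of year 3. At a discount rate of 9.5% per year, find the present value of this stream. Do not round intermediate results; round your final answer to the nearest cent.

£215908.60

PV of 2-year annuity: £2,480.00 × [1 − (1+0.095)^−2] / 0.095 = 4333.18738
Perpetuity value at year 2: £24,100.00 / 0.095 = 253684.21053
PV of perpetuity: 253684.21053 / (1+0.095)^2 = 211575.41380
Total PV = 4333.18738 + 211575.41380 = 215908.60118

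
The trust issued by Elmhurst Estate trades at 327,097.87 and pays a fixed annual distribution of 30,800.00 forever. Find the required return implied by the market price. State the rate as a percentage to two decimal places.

9.42%

P = C/r ⇒ r = C/P = 30,800.00/327,097.87 = 0.094161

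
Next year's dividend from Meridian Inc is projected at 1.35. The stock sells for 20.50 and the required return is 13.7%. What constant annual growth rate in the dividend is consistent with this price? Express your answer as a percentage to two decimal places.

7.11%

P = D₁/(r−g) ⇒ g = r − D₁/P = 0.137 − 1.35/20.50 = 0.071146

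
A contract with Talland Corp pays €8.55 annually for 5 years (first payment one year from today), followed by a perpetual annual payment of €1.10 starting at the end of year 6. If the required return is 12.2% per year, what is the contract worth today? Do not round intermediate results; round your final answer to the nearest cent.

PV of 5-year annuity: €8.55 × [1 − (1+0.122)^−5] / 0.122 = 30.66874
Perpetuity value at year 5: €1.10 / 0.122 = 9.01639
PV of perpetuity: 9.01639 / (1+0.122)^5 = 5.07071
Total PV = 30.66874 + 5.07071 = 35.73945

€35.74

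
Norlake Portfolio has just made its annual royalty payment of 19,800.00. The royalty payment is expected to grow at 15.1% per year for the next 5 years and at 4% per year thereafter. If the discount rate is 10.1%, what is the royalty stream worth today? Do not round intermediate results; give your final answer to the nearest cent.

D_1 = 22789.80000
D_2 = 26231.05980
D_3 = 30191.94983
D_4 = 34750.93425
D_5 = 39998.32533
Terminal value at year 5: TV = D_5×(1+g_2)/(r−g_2) = 41598.25834/0.061 = 681938.66130
P_0 = D_1/(1+r)^1 + D_2/(1+r)^2 + D_3/(1+r)^3 + D_4/(1+r)^4 + D_5/(1+r)^5 + TV/(1+r)^5
    = 20699.18256 + 21639.19993 + 22621.90656 + 23649.24110 + 24723.23025 + 421510.81086 = 534843.57127

534843.57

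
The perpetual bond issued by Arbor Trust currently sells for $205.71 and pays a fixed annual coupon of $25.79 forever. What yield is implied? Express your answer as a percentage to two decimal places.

12.54%

P = C/r ⇒ r = C/P = $25.79/$205.71 = 0.125371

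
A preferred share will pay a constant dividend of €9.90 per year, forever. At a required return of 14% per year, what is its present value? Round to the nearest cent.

€70.71

Level perpetuity: PV = C / r = €9.90 / 0.14 = €70.71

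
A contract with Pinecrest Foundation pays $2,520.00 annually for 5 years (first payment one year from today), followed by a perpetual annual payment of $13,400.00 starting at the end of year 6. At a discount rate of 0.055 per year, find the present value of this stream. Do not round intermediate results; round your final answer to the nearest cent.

PV of 5-year annuity: $2,520.00 × [1 − (1+0.055)^−5] / 0.055 = 10761.11688
Perpetuity value at year 5: $13,400.00 / 0.055 = 243636.36364
PV of perpetuity: 243636.36364 / (1+0.055)^5 = 186414.55166
Total PV = 10761.11688 + 186414.55166 = 197175.66854

$197175.67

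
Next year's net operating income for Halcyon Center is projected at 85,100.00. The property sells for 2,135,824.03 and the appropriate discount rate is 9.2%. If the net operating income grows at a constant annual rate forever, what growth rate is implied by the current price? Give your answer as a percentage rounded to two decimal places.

5.22%

P = D₁/(r−g) ⇒ g = r − D₁/P = 0.092 − 85,100.00/2,135,824.03 = 0.052156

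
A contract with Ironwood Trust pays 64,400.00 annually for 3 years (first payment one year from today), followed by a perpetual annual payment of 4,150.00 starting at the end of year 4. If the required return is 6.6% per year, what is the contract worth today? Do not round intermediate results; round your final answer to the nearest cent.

PV of 3-year annuity: 64,400.00 × [1 − (1+0.066)^−3] / 0.066 = 170248.72309
Perpetuity value at year 3: 4,150.00 / 0.066 = 62878.78788
PV of perpetuity: 62878.78788 / (1+0.066)^3 = 51907.79097
Total PV = 170248.72309 + 51907.79097 = 222156.51406

222156.51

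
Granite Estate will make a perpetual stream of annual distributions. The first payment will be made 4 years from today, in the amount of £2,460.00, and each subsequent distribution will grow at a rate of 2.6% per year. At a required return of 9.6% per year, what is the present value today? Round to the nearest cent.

Value at end of year 3: C₁ / (r − g) = £2,460.00 / (0.096 − 0.026) = £35,142.8571
Discount to today: PV = £35,142.8571 / (1 + 0.096)^3 = £35,142.8571 / 1.316533 = £26,693.49

£26693.49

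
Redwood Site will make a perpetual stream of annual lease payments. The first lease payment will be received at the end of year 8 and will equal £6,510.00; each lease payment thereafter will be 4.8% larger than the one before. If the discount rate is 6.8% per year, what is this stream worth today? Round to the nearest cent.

£205377.20

Value at end of year 7: C₁ / (r − g) = £6,510.00 / (0.068 − 0.048) = £325,500.0000
Discount to today: PV = £325,500.0000 / (1 + 0.068)^7 = £325,500.0000 / 1.584889 = £205,377.20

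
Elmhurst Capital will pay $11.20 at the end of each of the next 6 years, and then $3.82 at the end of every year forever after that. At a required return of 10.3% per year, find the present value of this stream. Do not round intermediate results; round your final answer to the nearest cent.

$68.95

PV of 6-year annuity: $11.20 × [1 − (1+0.103)^−6] / 0.103 = 48.35305
Perpetuity value at year 6: $3.82 / 0.103 = 37.08738
PV of perpetuity: 37.08738 / (1+0.103)^6 = 20.59553
Total PV = 48.35305 + 20.59553 = 68.94859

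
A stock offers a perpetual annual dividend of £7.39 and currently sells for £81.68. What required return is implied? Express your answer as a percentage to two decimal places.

P = C/r ⇒ r = C/P = £7.39/£81.68 = 0.090475

9.05%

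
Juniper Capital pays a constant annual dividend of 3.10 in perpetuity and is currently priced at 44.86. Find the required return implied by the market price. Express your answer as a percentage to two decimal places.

6.91%

P = C/r ⇒ r = C/P = 3.10/44.86 = 0.069104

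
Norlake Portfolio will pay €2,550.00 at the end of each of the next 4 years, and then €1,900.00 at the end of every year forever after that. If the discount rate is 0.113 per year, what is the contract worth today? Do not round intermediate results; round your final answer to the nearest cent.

€18817.90

PV of 4-year annuity: €2,550.00 × [1 − (1+0.113)^−4] / 0.113 = 7860.82820
Perpetuity value at year 4: €1,900.00 / 0.113 = 16814.15929
PV of perpetuity: 16814.15929 / (1+0.113)^4 = 10957.07161
Total PV = 7860.82820 + 10957.07161 = 18817.89981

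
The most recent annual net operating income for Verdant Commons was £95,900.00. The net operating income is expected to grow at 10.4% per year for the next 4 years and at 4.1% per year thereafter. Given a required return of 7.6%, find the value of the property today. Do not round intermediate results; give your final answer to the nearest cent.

£3570242.43

D_1 = 105873.60000
D_2 = 116884.45440
D_3 = 129040.43766
D_4 = 142460.64317
Terminal value at year 4: TV = D_4×(1+g_2)/(r−g_2) = 148301.52954/0.035 = 4237186.55840
P_0 = D_1/(1+r)^1 + D_2/(1+r)^2 + D_3/(1+r)^3 + D_4/(1+r)^4 + TV/(1+r)^4
    = 98395.53903 + 100956.01774 + 103583.12601 + 106278.59769 + 3161029.14854 = 3570242.42902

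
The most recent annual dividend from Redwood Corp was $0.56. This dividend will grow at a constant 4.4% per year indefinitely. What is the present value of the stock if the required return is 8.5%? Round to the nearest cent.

D₁ = D₀ × (1 + g) = $0.56 × 1.044 = $0.5846
Growing perpetuity: P = D₁ / (r − g) = $0.5846 / (0.085 − 0.044) = $14.26

$14.26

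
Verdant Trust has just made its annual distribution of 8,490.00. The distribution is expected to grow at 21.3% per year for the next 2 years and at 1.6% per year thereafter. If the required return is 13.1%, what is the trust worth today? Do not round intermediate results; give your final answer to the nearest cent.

D_1 = 10298.37000
D_2 = 12491.92281
Terminal value at year 2: TV = D_2×(1+g_2)/(r−g_2) = 12691.79357/0.115 = 110363.42239
P_0 = D_1/(1+r)^1 + D_2/(1+r)^2 + TV/(1+r)^2
    = 9105.54377 + 9765.71582 + 86277.97626 = 105149.23584

105149.24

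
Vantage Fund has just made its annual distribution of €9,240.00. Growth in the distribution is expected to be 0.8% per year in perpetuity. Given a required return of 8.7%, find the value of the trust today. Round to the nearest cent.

D₁ = D₀ × (1 + g) = €9,240.00 × 1.008 = €9,313.9200
Growing perpetuity: P = D₁ / (r − g) = €9,313.9200 / (0.087 − 0.008) = €117,897.72

€117897.72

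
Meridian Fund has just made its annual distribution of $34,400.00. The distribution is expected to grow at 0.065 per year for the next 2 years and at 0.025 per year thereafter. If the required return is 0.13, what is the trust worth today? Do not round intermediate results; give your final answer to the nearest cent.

D_1 = 36636.00000
D_2 = 39017.34000
Terminal value at year 2: TV = D_2×(1+g_2)/(r−g_2) = 39992.77350/0.105 = 380883.55714
P_0 = D_1/(1+r)^1 + D_2/(1+r)^2 + TV/(1+r)^2
    = 32421.23894 + 30556.30042 + 298287.69453 = 361265.23388

$361265.23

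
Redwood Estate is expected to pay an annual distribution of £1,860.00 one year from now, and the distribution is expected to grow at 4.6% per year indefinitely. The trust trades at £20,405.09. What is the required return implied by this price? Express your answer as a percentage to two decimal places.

13.72%

P = D₁/(r − g) ⇒ r = D₁/P + g = £1,860.0000/£20,405.09 + 0.046 = 0.091154 + 0.046 = 0.137154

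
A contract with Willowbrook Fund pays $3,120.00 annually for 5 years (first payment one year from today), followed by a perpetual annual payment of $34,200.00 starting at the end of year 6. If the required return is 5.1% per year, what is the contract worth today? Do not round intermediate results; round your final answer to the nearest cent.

PV of 5-year annuity: $3,120.00 × [1 − (1+0.051)^−5] / 0.051 = 13470.70852
Perpetuity value at year 5: $34,200.00 / 0.051 = 670588.23529
PV of perpetuity: 670588.23529 / (1+0.051)^5 = 522928.54571
Total PV = 13470.70852 + 522928.54571 = 536399.25423

$536399.25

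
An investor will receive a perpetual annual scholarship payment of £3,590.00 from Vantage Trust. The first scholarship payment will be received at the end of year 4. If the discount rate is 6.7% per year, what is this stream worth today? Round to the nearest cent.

£44108.92

Value at end of year 3: C / r = £3,590.00 / 0.067 = £53,582.0896
Discount to today: PV = £53,582.0896 / (1 + 0.067)^3 = £53,582.0896 / 1.214768 = £44,108.92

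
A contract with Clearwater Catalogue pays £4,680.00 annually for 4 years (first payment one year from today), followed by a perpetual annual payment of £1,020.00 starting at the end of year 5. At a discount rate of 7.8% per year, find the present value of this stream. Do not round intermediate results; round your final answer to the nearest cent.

£25253.47

PV of 4-year annuity: £4,680.00 × [1 − (1+0.078)^−4] / 0.078 = 15570.01087
Perpetuity value at year 4: £1,020.00 / 0.078 = 13076.92308
PV of perpetuity: 13076.92308 / (1+0.078)^4 = 9683.45917
Total PV = 15570.01087 + 9683.45917 = 25253.47004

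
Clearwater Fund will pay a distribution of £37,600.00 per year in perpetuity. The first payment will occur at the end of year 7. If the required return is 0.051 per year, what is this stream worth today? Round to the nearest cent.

£547017.69

Value at end of year 6: C / r = £37,600.00 / 0.051 = £737,254.9020
Discount to today: PV = £737,254.9020 / (1 + 0.051)^6 = £737,254.9020 / 1.347772 = £547,017.69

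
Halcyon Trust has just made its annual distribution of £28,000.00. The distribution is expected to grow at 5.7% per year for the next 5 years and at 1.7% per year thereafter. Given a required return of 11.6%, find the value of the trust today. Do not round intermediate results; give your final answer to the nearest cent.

D_1 = 29596.00000
D_2 = 31282.97200
D_3 = 33066.10140
D_4 = 34950.86918
D_5 = 36943.06873
Terminal value at year 5: TV = D_5×(1+g_2)/(r−g_2) = 37571.10090/0.099 = 379506.06966
P_0 = D_1/(1+r)^1 + D_2/(1+r)^2 + D_3/(1+r)^3 + D_4/(1+r)^4 + D_5/(1+r)^5 + TV/(1+r)^5
    = 26519.71326 + 25117.68541 + 23789.77910 + 22532.07573 + 21340.86384 + 219228.87397 = 338528.99131

£338528.99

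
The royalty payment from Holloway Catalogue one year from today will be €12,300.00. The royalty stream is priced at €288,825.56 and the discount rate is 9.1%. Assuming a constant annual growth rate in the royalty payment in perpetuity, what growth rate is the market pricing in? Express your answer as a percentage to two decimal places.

P = D₁/(r−g) ⇒ g = r − D₁/P = 0.091 − €12,300.00/€288,825.56 = 0.048414

4.84%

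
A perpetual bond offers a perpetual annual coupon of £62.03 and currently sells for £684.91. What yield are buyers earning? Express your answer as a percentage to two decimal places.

P = C/r ⇒ r = C/P = £62.03/£684.91 = 0.090567

9.06%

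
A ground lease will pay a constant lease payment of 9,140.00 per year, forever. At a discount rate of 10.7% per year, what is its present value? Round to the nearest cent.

85420.56

Level perpetuity: PV = C / r = 9,140.00 / 0.107 = 85,420.56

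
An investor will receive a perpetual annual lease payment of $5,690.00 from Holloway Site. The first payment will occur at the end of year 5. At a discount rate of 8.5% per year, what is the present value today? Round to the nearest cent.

$48303.03

Value at end of year 4: C / r = $5,690.00 / 0.085 = $66,941.1765
Discount to today: PV = $66,941.1765 / (1 + 0.085)^4 = $66,941.1765 / 1.385859 = $48,303.03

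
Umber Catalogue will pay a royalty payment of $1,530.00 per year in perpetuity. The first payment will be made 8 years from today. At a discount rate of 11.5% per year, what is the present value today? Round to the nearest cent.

Value at end of year 7: C / r = $1,530.00 / 0.115 = $13,304.3478
Discount to today: PV = $13,304.3478 / (1 + 0.115)^7 = $13,304.3478 / 2.142516 = $6,209.68

$6209.68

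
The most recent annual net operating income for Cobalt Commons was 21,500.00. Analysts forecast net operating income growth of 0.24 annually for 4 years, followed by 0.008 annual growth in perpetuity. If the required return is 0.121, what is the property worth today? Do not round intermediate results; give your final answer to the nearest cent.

398511.66

D_1 = 26660.00000
D_2 = 33058.40000
D_3 = 40992.41600
D_4 = 50830.59584
Terminal value at year 4: TV = D_4×(1+g_2)/(r−g_2) = 51237.24061/0.113 = 453426.90802
P_0 = D_1/(1+r)^1 + D_2/(1+r)^2 + D_3/(1+r)^3 + D_4/(1+r)^4 + TV/(1+r)^4
    = 23782.33720 + 26306.95640 + 29099.57711 + 32188.64908 + 287134.14397 = 398511.66376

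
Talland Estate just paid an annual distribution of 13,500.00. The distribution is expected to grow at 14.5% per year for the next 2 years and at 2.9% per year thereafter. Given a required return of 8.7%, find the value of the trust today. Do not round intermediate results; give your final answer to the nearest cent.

D_1 = 15457.50000
D_2 = 17698.83750
Terminal value at year 2: TV = D_2×(1+g_2)/(r−g_2) = 18212.10379/0.058 = 314001.78944
P_0 = D_1/(1+r)^1 + D_2/(1+r)^2 + TV/(1+r)^2
    = 14220.33119 + 14979.09771 + 265749.85417 = 294949.28306

294949.28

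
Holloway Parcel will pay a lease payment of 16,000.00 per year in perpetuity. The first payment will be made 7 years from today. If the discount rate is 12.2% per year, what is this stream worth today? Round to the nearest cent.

Value at end of year 6: C / r = 16,000.00 / 0.122 = 131,147.5410
Discount to today: PV = 131,147.5410 / (1 + 0.122)^6 = 131,147.5410 / 1.995065 = 65,735.96

65735.96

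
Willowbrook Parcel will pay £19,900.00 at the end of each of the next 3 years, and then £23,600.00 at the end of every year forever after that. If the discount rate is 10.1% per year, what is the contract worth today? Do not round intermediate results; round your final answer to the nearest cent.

PV of 3-year annuity: £19,900.00 × [1 − (1+0.101)^−3] / 0.101 = 49401.35980
Perpetuity value at year 3: £23,600.00 / 0.101 = 233663.36634
PV of perpetuity: 233663.36634 / (1+0.101)^3 = 175076.82909
Total PV = 49401.35980 + 175076.82909 = 224478.18889

£224478.19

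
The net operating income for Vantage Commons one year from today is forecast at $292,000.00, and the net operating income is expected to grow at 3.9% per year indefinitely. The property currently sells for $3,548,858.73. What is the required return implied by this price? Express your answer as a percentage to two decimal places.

P = D₁/(r − g) ⇒ r = D₁/P + g = $292,000.0000/$3,548,858.73 + 0.039 = 0.082280 + 0.039 = 0.121280

12.13%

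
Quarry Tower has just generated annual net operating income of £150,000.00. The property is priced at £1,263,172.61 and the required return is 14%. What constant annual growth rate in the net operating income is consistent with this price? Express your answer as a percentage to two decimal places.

P = D₀(1+g)/(r−g) ⇒ P(r−g) = D₀(1+g) ⇒ g(P+D₀) = P·r − D₀
g = (P·r − D₀)/(P + D₀) = (£1,263,172.61×0.14 − £150,000.00) / (£1,263,172.61 + £150,000.00) = 0.018996

1.90%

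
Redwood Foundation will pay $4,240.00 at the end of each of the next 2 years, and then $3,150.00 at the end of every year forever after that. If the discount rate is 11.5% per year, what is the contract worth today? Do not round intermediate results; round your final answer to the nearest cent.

$29245.63

PV of 2-year annuity: $4,240.00 × [1 − (1+0.115)^−2] / 0.115 = 7213.17541
Perpetuity value at year 2: $3,150.00 / 0.115 = 27391.30435
PV of perpetuity: 27391.30435 / (1+0.115)^2 = 22032.45941
Total PV = 7213.17541 + 22032.45941 = 29245.63482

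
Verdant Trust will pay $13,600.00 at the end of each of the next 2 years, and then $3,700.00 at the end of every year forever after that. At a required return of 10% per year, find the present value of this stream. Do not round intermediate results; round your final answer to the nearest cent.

PV of 2-year annuity: $13,600.00 × [1 − (1+0.1)^−2] / 0.1 = 23603.30579
Perpetuity value at year 2: $3,700.00 / 0.1 = 37000.00000
PV of perpetuity: 37000.00000 / (1+0.1)^2 = 30578.51240
Total PV = 23603.30579 + 30578.51240 = 54181.81818

$54181.82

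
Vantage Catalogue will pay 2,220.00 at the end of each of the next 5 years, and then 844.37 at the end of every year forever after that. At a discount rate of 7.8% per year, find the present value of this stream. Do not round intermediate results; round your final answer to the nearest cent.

PV of 5-year annuity: 2,220.00 × [1 − (1+0.078)^−5] / 0.078 = 8910.73691
Perpetuity value at year 5: 844.37 / 0.078 = 10825.25641
PV of perpetuity: 10825.25641 / (1+0.078)^5 = 7436.08572
Total PV = 8910.73691 + 7436.08572 = 16346.82263

16346.82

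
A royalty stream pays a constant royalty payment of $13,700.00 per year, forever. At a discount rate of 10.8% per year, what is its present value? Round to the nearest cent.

Level perpetuity: PV = C / r = $13,700.00 / 0.108 = $126,851.85

$126851.85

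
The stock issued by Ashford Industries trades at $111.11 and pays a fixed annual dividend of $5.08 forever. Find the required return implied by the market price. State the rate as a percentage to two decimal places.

P = C/r ⇒ r = C/P = $5.08/$111.11 = 0.045720

4.57%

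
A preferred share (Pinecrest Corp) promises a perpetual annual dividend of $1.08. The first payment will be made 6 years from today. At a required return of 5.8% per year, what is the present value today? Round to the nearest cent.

$14.05

Value at end of year 5: C / r = $1.08 / 0.058 = $18.6207
Discount to today: PV = $18.6207 / (1 + 0.058)^5 = $18.6207 / 1.325648 = $14.05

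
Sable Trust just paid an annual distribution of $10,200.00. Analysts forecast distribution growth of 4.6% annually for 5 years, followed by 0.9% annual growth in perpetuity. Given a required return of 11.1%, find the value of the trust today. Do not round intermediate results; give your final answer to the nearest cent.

D_1 = 10669.20000
D_2 = 11159.98320
D_3 = 11673.34243
D_4 = 12210.31618
D_5 = 12771.99072
Terminal value at year 5: TV = D_5×(1+g_2)/(r−g_2) = 12886.93864/0.102 = 126342.53568
P_0 = D_1/(1+r)^1 + D_2/(1+r)^2 + D_3/(1+r)^3 + D_4/(1+r)^4 + D_5/(1+r)^5 + TV/(1+r)^5
    = 9603.24032 + 9041.39458 + 8512.42010 + 8014.39372 + 7545.50480 + 74641.31709 = 117358.27062

$117358.27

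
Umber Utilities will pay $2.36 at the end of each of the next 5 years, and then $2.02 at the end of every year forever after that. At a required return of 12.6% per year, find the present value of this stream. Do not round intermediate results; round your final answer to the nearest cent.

PV of 5-year annuity: $2.36 × [1 − (1+0.126)^−5] / 0.126 = 8.38232
Perpetuity value at year 5: $2.02 / 0.126 = 16.03175
PV of perpetuity: 16.03175 / (1+0.126)^5 = 8.85705
Total PV = 8.38232 + 8.85705 = 17.23937

$17.24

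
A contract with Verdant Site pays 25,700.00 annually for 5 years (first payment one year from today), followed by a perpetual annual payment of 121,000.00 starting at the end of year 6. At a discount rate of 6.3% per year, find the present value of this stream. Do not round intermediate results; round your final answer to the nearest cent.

PV of 5-year annuity: 25,700.00 × [1 − (1+0.063)^−5] / 0.063 = 107379.92035
Perpetuity value at year 5: 121,000.00 / 0.063 = 1920634.92063
PV of perpetuity: 1920634.92063 / (1+0.063)^5 = 1415071.87153
Total PV = 107379.92035 + 1415071.87153 = 1522451.79188

1522451.79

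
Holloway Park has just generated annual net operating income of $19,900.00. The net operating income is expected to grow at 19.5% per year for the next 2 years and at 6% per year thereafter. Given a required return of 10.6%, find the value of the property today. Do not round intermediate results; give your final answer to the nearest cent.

D_1 = 23780.50000
D_2 = 28417.69750
Terminal value at year 2: TV = D_2×(1+g_2)/(r−g_2) = 30122.75935/0.046 = 654842.59457
P_0 = D_1/(1+r)^1 + D_2/(1+r)^2 + TV/(1+r)^2
    = 21501.35624 + 23231.57387 + 535336.26754 = 580069.19766

$580069.20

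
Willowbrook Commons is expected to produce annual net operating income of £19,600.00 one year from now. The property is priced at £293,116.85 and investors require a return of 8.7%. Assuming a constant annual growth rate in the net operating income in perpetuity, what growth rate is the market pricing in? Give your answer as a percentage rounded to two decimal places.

2.01%

P = D₁/(r−g) ⇒ g = r − D₁/P = 0.087 − £19,600.00/£293,116.85 = 0.020132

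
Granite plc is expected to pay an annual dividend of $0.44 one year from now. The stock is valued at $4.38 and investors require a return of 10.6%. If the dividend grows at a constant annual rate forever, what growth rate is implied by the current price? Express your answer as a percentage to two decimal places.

P = D₁/(r−g) ⇒ g = r − D₁/P = 0.106 − $0.44/$4.38 = 0.005543

0.55%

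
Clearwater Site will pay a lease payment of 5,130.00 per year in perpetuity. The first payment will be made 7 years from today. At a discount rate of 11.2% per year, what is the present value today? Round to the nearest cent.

Value at end of year 6: C / r = 5,130.00 / 0.112 = 45,803.5714
Discount to today: PV = 45,803.5714 / (1 + 0.112)^6 = 45,803.5714 / 1.890727 = 24,225.38

24225.38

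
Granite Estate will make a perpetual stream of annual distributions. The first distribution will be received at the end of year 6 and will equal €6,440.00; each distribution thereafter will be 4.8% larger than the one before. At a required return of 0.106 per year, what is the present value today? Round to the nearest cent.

€67093.78

Value at end of year 5: C₁ / (r − g) = €6,440.00 / (0.106 − 0.048) = €111,034.4828
Discount to today: PV = €111,034.4828 / (1 + 0.106)^5 = €111,034.4828 / 1.654915 = €67,093.78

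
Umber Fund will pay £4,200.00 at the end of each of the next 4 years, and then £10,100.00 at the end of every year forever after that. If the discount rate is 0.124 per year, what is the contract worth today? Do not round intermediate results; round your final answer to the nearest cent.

£63681.18

PV of 4-year annuity: £4,200.00 × [1 − (1+0.124)^−4] / 0.124 = 12650.13803
Perpetuity value at year 4: £10,100.00 / 0.124 = 81451.61290
PV of perpetuity: 81451.61290 / (1+0.124)^4 = 51031.04287
Total PV = 12650.13803 + 51031.04287 = 63681.18091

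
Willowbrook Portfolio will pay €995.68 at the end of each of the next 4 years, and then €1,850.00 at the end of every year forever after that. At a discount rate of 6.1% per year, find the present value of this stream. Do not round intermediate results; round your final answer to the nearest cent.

PV of 4-year annuity: €995.68 × [1 − (1+0.061)^−4] / 0.061 = 3442.25075
Perpetuity value at year 4: €1,850.00 / 0.061 = 30327.86885
PV of perpetuity: 30327.86885 / (1+0.061)^4 = 23932.07514
Total PV = 3442.25075 + 23932.07514 = 27374.32589

€27374.33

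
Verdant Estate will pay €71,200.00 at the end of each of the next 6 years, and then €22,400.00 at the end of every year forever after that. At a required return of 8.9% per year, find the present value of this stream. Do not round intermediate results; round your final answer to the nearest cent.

€471252.44

PV of 6-year annuity: €71,200.00 × [1 − (1+0.089)^−6] / 0.089 = 320351.92210
Perpetuity value at year 6: €22,400.00 / 0.089 = 251685.39326
PV of perpetuity: 251685.39326 / (1+0.089)^6 = 150900.51889
Total PV = 320351.92210 + 150900.51889 = 471252.44099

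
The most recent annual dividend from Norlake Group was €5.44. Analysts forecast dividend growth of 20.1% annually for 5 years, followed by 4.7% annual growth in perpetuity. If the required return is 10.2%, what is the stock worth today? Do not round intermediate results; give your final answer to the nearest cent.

€194.69

D_1 = 6.53344
D_2 = 7.84666
D_3 = 9.42384
D_4 = 11.31803
D_5 = 13.59296
Terminal value at year 5: TV = D_5×(1+g_2)/(r−g_2) = 14.23183/0.055 = 258.76047
P_0 = D_1/(1+r)^1 + D_2/(1+r)^2 + D_3/(1+r)^3 + D_4/(1+r)^4 + D_5/(1+r)^5 + TV/(1+r)^5
    = 5.92871 + 6.46133 + 7.04179 + 7.67440 + 8.36384 + 159.21719 = 194.68727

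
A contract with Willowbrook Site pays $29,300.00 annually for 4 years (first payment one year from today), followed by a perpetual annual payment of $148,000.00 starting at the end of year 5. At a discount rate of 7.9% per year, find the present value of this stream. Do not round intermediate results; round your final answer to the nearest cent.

PV of 4-year annuity: $29,300.00 × [1 − (1+0.079)^−4] / 0.079 = 97261.72127
Perpetuity value at year 4: $148,000.00 / 0.079 = 1873417.72152
PV of perpetuity: 1873417.72152 / (1+0.079)^4 = 1382129.84617
Total PV = 97261.72127 + 1382129.84617 = 1479391.56744

$1479391.57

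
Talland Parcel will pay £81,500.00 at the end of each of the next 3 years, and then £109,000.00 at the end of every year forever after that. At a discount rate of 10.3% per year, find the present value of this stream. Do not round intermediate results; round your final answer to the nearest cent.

PV of 3-year annuity: £81,500.00 × [1 − (1+0.103)^−3] / 0.103 = 201612.75526
Perpetuity value at year 3: £109,000.00 / 0.103 = 1058252.42718
PV of perpetuity: 1058252.42718 / (1+0.103)^3 = 788610.82812
Total PV = 201612.75526 + 788610.82812 = 990223.58338

£990223.58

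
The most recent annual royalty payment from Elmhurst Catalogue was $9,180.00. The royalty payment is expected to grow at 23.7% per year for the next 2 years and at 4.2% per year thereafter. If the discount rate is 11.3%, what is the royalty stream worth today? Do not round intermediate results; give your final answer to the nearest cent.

$187960.51

D_1 = 11355.66000
D_2 = 14046.95142
Terminal value at year 2: TV = D_2×(1+g_2)/(r−g_2) = 14636.92338/0.071 = 206153.85042
P_0 = D_1/(1+r)^1 + D_2/(1+r)^2 + TV/(1+r)^2
    = 10202.74933 + 11339.44377 + 166418.31562 = 187960.50871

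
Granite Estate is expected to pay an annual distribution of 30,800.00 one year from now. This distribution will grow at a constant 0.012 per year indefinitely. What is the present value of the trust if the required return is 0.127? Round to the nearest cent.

Growing perpetuity: P = D₁ / (r − g) = 30,800.0000 / (0.127 − 0.012) = 267,826.09

267826.09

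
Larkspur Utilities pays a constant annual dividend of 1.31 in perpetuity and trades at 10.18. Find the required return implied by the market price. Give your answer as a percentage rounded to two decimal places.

12.87%

P = C/r ⇒ r = C/P = 1.31/10.18 = 0.128684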